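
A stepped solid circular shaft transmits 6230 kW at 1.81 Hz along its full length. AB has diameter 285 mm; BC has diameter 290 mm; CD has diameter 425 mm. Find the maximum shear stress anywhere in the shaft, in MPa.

ω = 2π·1.81 = 11.37 rad/s, so T = P/ω = 6230×10³ / 11.37 = 547800 N·m.
Under the same torque, τ_max = 16T/(πd³) is largest where d is smallest — segment AB (d = 285 mm).
τ_max = 16·547800/(π·(0.285)³) = 1.205×10^8 Pa.

121 MPa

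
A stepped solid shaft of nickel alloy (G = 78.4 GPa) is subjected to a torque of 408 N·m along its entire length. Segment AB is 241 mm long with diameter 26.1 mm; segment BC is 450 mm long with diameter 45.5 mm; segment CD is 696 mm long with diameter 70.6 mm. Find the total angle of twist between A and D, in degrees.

1.98°

J_AB = π(0.0261)⁴/32 = 4.56×10^-8 m⁴; J_BC = π(0.0455)⁴/32 = 4.21×10^-7 m⁴; J_CD = π(0.0706)⁴/32 = 2.44×10^-6 m⁴.
θ = (T/G)·Σ L_i/J_i = (408.0/78.4×10⁹)·(0.241/4.56×10^-8 + 0.450/4.21×10^-7 + 0.696/2.44×10^-6) = 0.03458 rad.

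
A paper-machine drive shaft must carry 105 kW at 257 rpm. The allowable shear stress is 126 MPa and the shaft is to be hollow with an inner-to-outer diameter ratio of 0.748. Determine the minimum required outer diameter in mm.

ω = 2π·257/60 = 26.91 rad/s, so T = P/ω = 105×10³ / 26.91 = 3901 N·m.
For a hollow shaft with d_i/d_o = 0.748: τ_max = 16T/(π d_o³ (1−k⁴)), so d_o = [16T/(π τ_allow (1−k⁴))]^(1/3) = [16·3901/(π·1.26×10^8·0.6870)]^(1/3) = 0.06123 m.

61.2 mm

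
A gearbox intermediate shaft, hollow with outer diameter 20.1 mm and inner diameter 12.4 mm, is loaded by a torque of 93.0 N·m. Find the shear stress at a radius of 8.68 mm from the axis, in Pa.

5.89e7 Pa

J = π(d_o⁴ − d_i⁴)/32 = π(0.0201⁴ − 0.0124⁴)/32 = 1.370×10^-8 m⁴.
Shear stress varies linearly with radius: τ = T·r/J = 93.00 × 0.00868 / 1.370×10^-8 = 5.891×10^7 Pa.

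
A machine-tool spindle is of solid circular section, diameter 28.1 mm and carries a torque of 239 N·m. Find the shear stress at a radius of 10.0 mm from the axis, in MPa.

J = πd⁴/32 = π(0.0281)⁴/32 = 6.121×10^-8 m⁴.
Shear stress varies linearly with radius: τ = T·r/J = 239.0 × 0.0100 / 6.121×10^-8 = 3.905×10^7 Pa.

39.0 MPa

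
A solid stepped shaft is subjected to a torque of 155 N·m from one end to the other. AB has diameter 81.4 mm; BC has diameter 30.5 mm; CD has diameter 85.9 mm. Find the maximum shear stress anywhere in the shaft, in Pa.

Under the same torque, τ_max = 16T/(πd³) is largest where d is smallest — segment BC (d = 30.5 mm).
τ_max = 16·155.0/(π·(0.0305)³) = 2.782×10^7 Pa.

2.78e7 Pa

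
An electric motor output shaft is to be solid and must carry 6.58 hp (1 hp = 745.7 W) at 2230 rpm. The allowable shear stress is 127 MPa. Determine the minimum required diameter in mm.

ω = 2π·2230/60 = 233.5 rad/s, so T = P/ω = 6.58×745.7 / 233.5 = 21.01 N·m.
For a solid shaft τ_max = 16T/(πd³), so d = (16T/(π τ_allow))^(1/3) = (16·21.01/(π·1.27×10^8))^(1/3) = 0.009445 m.

9.45 mm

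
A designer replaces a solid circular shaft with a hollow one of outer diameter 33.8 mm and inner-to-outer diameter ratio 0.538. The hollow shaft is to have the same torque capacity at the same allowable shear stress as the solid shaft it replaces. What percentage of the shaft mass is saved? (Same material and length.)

Equal τ_max and T ⇒ the solid shaft needs d_s³ = d_o³(1−k⁴), so d_s = 33.8·(1−0.538⁴)^(1/3) = 32.83 mm.
Area ratio A_h/A_s = d_o²(1−k²)/d_s² = (1−k²)/(1−k⁴)^(2/3) = 0.7532.
Mass saving = 1 − 0.7532 = 24.7 %.

24.7 %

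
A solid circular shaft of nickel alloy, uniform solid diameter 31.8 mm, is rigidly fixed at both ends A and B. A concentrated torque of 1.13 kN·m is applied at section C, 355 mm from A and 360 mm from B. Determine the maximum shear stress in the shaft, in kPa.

90100 kPa

With uniform GJ and both ends fixed, compatibility θ_AC = θ_CB gives T_A·a = T_B·b, together with T_A + T_B = T₀.
T_A = T₀·b/(a+b) = 1130·360/715.0 = 569.0 N·m; T_B = 561.0 N·m.
τ in each portion: τ_AC = 9.01×10^7 Pa, τ_CB = 8.89×10^7 Pa; maximum is in AC.
τ_max = T_AC·r/J = 569.0·0.0159/1.00×10^-7 = 9.011×10^7 Pa.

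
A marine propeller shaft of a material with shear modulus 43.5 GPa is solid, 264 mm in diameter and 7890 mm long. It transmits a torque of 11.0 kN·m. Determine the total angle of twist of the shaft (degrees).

0.240°

J = πd⁴/32 = π(0.264)⁴/32 = 4.769×10^-4 m⁴.
θ = T·L/(G·J) = 11000 × 7.89 / (43.5×10⁹ × 4.769×10^-4) = 4.184×10^-3 rad.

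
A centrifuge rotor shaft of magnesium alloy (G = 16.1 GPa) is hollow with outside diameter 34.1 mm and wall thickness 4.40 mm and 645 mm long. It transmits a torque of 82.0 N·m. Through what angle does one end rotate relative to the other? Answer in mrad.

J = π(d_o⁴ − d_i⁴)/32 = π(0.0341⁴ − 0.0253⁴)/32 = 9.252×10^-8 m⁴.
θ = T·L/(G·J) = 82.00 × 0.645 / (16.1×10⁹ × 9.252×10^-8) = 0.03551 rad.

35.5 mrad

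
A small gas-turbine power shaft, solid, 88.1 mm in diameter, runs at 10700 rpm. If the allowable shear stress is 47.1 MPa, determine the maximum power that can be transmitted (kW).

J = πd⁴/32 = π(0.0881)⁴/32 = 5.914×10^-6 m⁴.
T_max = τ_allow·J/r = 4.71×10^7 × 5.914×10^-6 / 0.0440 = 6324 N·m.
ω = 2π·10700/60 = 1121 rad/s, so P_max = T_max·ω = 7.086×10^6 W.

7090 kW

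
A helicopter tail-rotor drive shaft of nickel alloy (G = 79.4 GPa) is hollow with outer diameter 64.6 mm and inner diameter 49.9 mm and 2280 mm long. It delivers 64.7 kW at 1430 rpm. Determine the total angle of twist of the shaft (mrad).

11.3 mrad

ω = 2π·1430/60 = 149.7 rad/s, so T = P/ω = 64.7×10³ / 149.7 = 432.1 N·m.
J = π(d_o⁴ − d_i⁴)/32 = π(0.0646⁴ − 0.0499⁴)/32 = 1.101×10^-6 m⁴.
θ = T·L/(G·J) = 432.1 × 2.28 / (79.4×10⁹ × 1.101×10^-6) = 0.01127 rad.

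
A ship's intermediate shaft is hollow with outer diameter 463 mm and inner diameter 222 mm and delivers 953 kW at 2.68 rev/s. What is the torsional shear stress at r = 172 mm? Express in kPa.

ω = 2π·2.68 = 16.84 rad/s, so T = P/ω = 953×10³ / 16.84 = 56600 N·m.
J = π(d_o⁴ − d_i⁴)/32 = π(0.463⁴ − 0.222⁴)/32 = 4.273×10^-3 m⁴.
Shear stress varies linearly with radius: τ = T·r/J = 56600 × 0.172 / 4.273×10^-3 = 2.278×10^6 Pa.

2280 kPa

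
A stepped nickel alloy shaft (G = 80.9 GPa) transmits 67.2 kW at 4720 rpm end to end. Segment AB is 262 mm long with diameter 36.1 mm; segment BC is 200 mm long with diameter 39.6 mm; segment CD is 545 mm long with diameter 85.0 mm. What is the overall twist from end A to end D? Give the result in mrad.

4.21 mrad

ω = 2π·4720/60 = 494.3 rad/s, so T = P/ω = 67.2×10³ / 494.3 = 136.0 N·m.
J_AB = π(0.0361)⁴/32 = 1.67×10^-7 m⁴; J_BC = π(0.0396)⁴/32 = 2.41×10^-7 m⁴; J_CD = π(0.0850)⁴/32 = 5.12×10^-6 m⁴.
θ = (T/G)·Σ L_i/J_i = (136.0/80.9×10⁹)·(0.262/1.67×10^-7 + 0.200/2.41×10^-7 + 0.545/5.12×10^-6) = 4.212×10^-3 rad.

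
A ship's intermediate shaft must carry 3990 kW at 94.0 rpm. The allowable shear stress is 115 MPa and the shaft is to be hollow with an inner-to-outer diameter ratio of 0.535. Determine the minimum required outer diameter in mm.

ω = 2π·94.0/60 = 9.844 rad/s, so T = P/ω = 3990×10³ / 9.844 = 405300 N·m.
For a hollow shaft with d_i/d_o = 0.535: τ_max = 16T/(π d_o³ (1−k⁴)), so d_o = [16T/(π τ_allow (1−k⁴))]^(1/3) = [16·405300/(π·1.15×10^8·0.9181)]^(1/3) = 0.2694 m.

269 mm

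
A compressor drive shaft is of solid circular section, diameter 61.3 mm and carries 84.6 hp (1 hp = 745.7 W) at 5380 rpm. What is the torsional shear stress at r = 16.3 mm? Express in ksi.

0.191 ksi

ω = 2π·5380/60 = 563.4 rad/s, so T = P/ω = 84.6×745.7 / 563.4 = 112.0 N·m.
J = πd⁴/32 = π(0.0613)⁴/32 = 1.386×10^-6 m⁴.
Shear stress varies linearly with radius: τ = T·r/J = 112.0 × 0.0163 / 1.386×10^-6 = 1.317×10^6 Pa.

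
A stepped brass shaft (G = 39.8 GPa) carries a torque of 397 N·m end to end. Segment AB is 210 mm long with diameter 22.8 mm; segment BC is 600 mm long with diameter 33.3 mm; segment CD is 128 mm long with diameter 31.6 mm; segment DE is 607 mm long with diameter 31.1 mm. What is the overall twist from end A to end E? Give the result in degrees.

11.9°

J_AB = π(0.0228)⁴/32 = 2.65×10^-8 m⁴; J_BC = π(0.0333)⁴/32 = 1.21×10^-7 m⁴; J_CD = π(0.0316)⁴/32 = 9.79×10^-8 m⁴; J_DE = π(0.0311)⁴/32 = 9.18×10^-8 m⁴.
θ = (T/G)·Σ L_i/J_i = (397.0/39.8×10⁹)·(0.210/2.65×10^-8 + 0.600/1.21×10^-7 + 0.128/9.79×10^-8 + 0.607/9.18×10^-8) = 0.2075 rad.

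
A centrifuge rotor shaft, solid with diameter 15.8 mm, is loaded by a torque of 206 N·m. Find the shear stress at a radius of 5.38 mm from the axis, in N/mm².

181 N/mm²

J = πd⁴/32 = π(0.0158)⁴/32 = 6.118×10^-9 m⁴.
Shear stress varies linearly with radius: τ = T·r/J = 206.0 × 0.00538 / 6.118×10^-9 = 1.811×10^8 Pa.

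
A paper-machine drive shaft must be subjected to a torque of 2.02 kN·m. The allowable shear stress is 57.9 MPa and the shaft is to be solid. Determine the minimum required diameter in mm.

56.2 mm

For a solid shaft τ_max = 16T/(πd³), so d = (16T/(π τ_allow))^(1/3) = (16·2020/(π·5.79×10^7))^(1/3) = 0.05622 m.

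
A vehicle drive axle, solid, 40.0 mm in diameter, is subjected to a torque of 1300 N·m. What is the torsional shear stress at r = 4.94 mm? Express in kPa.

J = πd⁴/32 = π(0.0400)⁴/32 = 2.513×10^-7 m⁴.
Shear stress varies linearly with radius: τ = T·r/J = 1300 × 0.00494 / 2.513×10^-7 = 2.555×10^7 Pa.

25600 kPa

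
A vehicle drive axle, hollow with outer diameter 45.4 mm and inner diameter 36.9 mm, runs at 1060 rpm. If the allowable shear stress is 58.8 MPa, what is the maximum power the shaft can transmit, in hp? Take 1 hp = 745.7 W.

J = π(d_o⁴ − d_i⁴)/32 = π(0.0454⁴ − 0.0369⁴)/32 = 2.351×10^-7 m⁴.
T_max = τ_allow·J/r = 5.88×10^7 × 2.351×10^-7 / 0.0227 = 608.9 N·m.
ω = 2π·1060/60 = 111.0 rad/s, so P_max = T_max·ω = 6.759×10^4 W.

90.6 hp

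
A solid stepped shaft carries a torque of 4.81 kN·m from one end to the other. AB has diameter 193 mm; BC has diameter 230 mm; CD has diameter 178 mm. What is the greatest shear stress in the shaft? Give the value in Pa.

4.34e6 Pa

Under the same torque, τ_max = 16T/(πd³) is largest where d is smallest — segment CD (d = 178 mm).
τ_max = 16·4810/(π·(0.178)³) = 4.344×10^6 Pa.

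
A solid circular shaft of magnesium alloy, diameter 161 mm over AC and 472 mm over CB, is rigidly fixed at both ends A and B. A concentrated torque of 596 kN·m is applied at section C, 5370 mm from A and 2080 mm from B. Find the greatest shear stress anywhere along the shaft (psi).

4160 psi

Compatibility: T_A·a/J_AC = T_B·b/J_CB with T_A + T_B = T₀.
J_AC = 6.60×10^-5 m⁴, J_CB = 4.87×10^-3 m⁴, so T_A = T₀·(J_AC/a)/((J_AC/a)+(J_CB/b)) = 3109 N·m, T_B = 592900 N·m.
τ in each portion: τ_AC = 3.79×10^6 Pa, τ_CB = 2.87×10^7 Pa; maximum is in CB.
τ_max = T_CB·r/J = 592900·0.236/4.87×10^-3 = 2.872×10^7 Pa.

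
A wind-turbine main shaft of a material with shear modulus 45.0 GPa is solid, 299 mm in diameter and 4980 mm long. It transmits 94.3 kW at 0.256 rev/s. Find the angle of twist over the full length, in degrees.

ω = 2π·0.256 = 1.608 rad/s, so T = P/ω = 94.3×10³ / 1.608 = 58630 N·m.
J = πd⁴/32 = π(0.299)⁴/32 = 7.847×10^-4 m⁴.
θ = T·L/(G·J) = 58630 × 4.98 / (45.0×10⁹ × 7.847×10^-4) = 8.268×10^-3 rad.

0.474°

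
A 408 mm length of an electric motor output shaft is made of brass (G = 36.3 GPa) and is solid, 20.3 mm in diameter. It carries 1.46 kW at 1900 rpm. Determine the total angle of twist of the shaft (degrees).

ω = 2π·1900/60 = 199.0 rad/s, so T = P/ω = 1.46×10³ / 199.0 = 7.338 N·m.
J = πd⁴/32 = π(0.0203)⁴/32 = 1.667×10^-8 m⁴.
θ = T·L/(G·J) = 7.338 × 0.408 / (36.3×10⁹ × 1.667×10^-8) = 4.947×10^-3 rad.

0.283°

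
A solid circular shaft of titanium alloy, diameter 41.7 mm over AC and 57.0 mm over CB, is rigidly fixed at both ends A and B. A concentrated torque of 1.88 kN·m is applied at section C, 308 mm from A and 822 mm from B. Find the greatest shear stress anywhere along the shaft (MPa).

Compatibility: T_A·a/J_AC = T_B·b/J_CB with T_A + T_B = T₀.
J_AC = 2.97×10^-7 m⁴, J_CB = 1.04×10^-6 m⁴, so T_A = T₀·(J_AC/a)/((J_AC/a)+(J_CB/b)) = 814.5 N·m, T_B = 1065 N·m.
τ in each portion: τ_AC = 5.72×10^7 Pa, τ_CB = 2.93×10^7 Pa; maximum is in AC.
τ_max = T_AC·r/J = 814.5·0.0209/2.97×10^-7 = 5.721×10^7 Pa.

57.2 MPa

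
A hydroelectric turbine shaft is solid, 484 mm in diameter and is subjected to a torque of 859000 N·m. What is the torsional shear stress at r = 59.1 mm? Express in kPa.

J = πd⁴/32 = π(0.484)⁴/32 = 5.387×10^-3 m⁴.
Shear stress varies linearly with radius: τ = T·r/J = 859000 × 0.0591 / 5.387×10^-3 = 9.423×10^6 Pa.

9420 kPa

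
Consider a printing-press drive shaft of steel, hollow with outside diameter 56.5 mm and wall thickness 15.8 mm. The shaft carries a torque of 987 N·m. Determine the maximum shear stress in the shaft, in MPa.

29.0 MPa

J = π(d_o⁴ − d_i⁴)/32 = π(0.0565⁴ − 0.0249⁴)/32 = 9.627×10^-7 m⁴.
τ_max = T·r/J = 987.0 × 0.0283 / 9.627×10^-7 = 2.896×10^7 Pa.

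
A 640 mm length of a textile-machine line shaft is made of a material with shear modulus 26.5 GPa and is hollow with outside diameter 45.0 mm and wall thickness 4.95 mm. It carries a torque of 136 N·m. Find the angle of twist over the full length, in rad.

0.0130 rad

J = π(d_o⁴ − d_i⁴)/32 = π(0.0450⁴ − 0.0351⁴)/32 = 2.536×10^-7 m⁴.
θ = T·L/(G·J) = 136.0 × 0.640 / (26.5×10⁹ × 2.536×10^-7) = 0.01295 rad.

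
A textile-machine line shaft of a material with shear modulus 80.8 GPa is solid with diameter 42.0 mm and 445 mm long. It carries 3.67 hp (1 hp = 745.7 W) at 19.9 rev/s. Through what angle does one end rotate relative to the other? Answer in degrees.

ω = 2π·19.9 = 125.0 rad/s, so T = P/ω = 3.67×745.7 / 125.0 = 21.89 N·m.
J = πd⁴/32 = π(0.0420)⁴/32 = 3.055×10^-7 m⁴.
θ = T·L/(G·J) = 21.89 × 0.445 / (80.8×10⁹ × 3.055×10^-7) = 3.946×10^-4 rad.

0.0226°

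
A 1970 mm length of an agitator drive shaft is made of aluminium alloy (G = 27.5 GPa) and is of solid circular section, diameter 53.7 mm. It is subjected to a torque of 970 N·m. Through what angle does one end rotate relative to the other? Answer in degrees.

4.88°

J = πd⁴/32 = π(0.0537)⁴/32 = 8.164×10^-7 m⁴.
θ = T·L/(G·J) = 970.0 × 1.97 / (27.5×10⁹ × 8.164×10^-7) = 0.08512 rad.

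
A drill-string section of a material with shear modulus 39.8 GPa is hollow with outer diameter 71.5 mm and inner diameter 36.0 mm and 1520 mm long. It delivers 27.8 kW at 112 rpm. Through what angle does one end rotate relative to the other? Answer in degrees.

2.16°

ω = 2π·112/60 = 11.73 rad/s, so T = P/ω = 27.8×10³ / 11.73 = 2370 N·m.
J = π(d_o⁴ − d_i⁴)/32 = π(0.0715⁴ − 0.0360⁴)/32 = 2.401×10^-6 m⁴.
θ = T·L/(G·J) = 2370 × 1.52 / (39.8×10⁹ × 2.401×10^-6) = 0.03770 rad.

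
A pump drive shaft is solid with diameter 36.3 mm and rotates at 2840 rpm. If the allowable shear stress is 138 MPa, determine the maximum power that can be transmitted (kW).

J = πd⁴/32 = π(0.0363)⁴/32 = 1.705×10^-7 m⁴.
T_max = τ_allow·J/r = 1.38×10^8 × 1.705×10^-7 / 0.0181 = 1296 N·m.
ω = 2π·2840/60 = 297.4 rad/s, so P_max = T_max·ω = 3.855×10^5 W.

385 kW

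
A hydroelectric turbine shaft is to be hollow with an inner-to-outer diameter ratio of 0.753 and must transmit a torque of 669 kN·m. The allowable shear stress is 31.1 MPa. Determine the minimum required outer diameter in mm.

For a hollow shaft with d_i/d_o = 0.753: τ_max = 16T/(π d_o³ (1−k⁴)), so d_o = [16T/(π τ_allow (1−k⁴))]^(1/3) = [16·669000/(π·3.11×10^7·0.6785)]^(1/3) = 0.5445 m.

545 mm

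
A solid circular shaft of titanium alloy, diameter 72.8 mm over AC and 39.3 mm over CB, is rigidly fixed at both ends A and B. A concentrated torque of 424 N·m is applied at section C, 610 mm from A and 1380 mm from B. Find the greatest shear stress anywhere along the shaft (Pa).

Compatibility: T_A·a/J_AC = T_B·b/J_CB with T_A + T_B = T₀.
J_AC = 2.76×10^-6 m⁴, J_CB = 2.34×10^-7 m⁴, so T_A = T₀·(J_AC/a)/((J_AC/a)+(J_CB/b)) = 408.7 N·m, T_B = 15.34 N·m.
τ in each portion: τ_AC = 5.39×10^6 Pa, τ_CB = 1.29×10^6 Pa; maximum is in AC.
τ_max = T_AC·r/J = 408.7·0.0364/2.76×10^-6 = 5.394×10^6 Pa.

5.39e6 Pa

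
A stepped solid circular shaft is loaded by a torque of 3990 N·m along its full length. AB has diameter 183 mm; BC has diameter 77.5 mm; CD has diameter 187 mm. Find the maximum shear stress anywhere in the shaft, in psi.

6330 psi

Under the same torque, τ_max = 16T/(πd³) is largest where d is smallest — segment BC (d = 77.5 mm).
τ_max = 16·3990/(π·(0.0775)³) = 4.366×10^7 Pa.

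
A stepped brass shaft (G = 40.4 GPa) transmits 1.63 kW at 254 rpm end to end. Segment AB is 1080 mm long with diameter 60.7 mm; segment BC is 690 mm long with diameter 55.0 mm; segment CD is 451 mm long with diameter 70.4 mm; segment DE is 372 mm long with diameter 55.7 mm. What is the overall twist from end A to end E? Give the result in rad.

ω = 2π·254/60 = 26.60 rad/s, so T = P/ω = 1.63×10³ / 26.60 = 61.28 N·m.
J_AB = π(0.0607)⁴/32 = 1.33×10^-6 m⁴; J_BC = π(0.0550)⁴/32 = 8.98×10^-7 m⁴; J_CD = π(0.0704)⁴/32 = 2.41×10^-6 m⁴; J_DE = π(0.0557)⁴/32 = 9.45×10^-7 m⁴.
θ = (T/G)·Σ L_i/J_i = (61.28/40.4×10⁹)·(1.08/1.33×10^-6 + 0.690/8.98×10^-7 + 0.451/2.41×10^-6 + 0.372/9.45×10^-7) = 3.275×10^-3 rad.

0.00328 rad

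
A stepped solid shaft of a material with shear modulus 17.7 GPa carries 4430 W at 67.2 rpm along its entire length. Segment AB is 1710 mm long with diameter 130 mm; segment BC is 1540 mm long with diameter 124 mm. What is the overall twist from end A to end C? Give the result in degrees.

ω = 2π·67.2/60 = 7.037 rad/s, so T = P/ω = 4430 / 7.037 = 629.5 N·m.
J_AB = π(0.130)⁴/32 = 2.80×10^-5 m⁴; J_BC = π(0.124)⁴/32 = 2.32×10^-5 m⁴.
θ = (T/G)·Σ L_i/J_i = (629.5/17.7×10⁹)·(1.71/2.80×10^-5 + 1.54/2.32×10^-5) = 4.529×10^-3 rad.

0.259°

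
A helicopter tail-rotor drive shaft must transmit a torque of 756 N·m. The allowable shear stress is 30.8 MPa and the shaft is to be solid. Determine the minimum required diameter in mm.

For a solid shaft τ_max = 16T/(πd³), so d = (16T/(π τ_allow))^(1/3) = (16·756.0/(π·3.08×10^7))^(1/3) = 0.05000 m.

50.0 mm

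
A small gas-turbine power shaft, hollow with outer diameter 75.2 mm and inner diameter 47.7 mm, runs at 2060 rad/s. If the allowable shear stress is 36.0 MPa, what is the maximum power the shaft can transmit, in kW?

5190 kW

J = π(d_o⁴ − d_i⁴)/32 = π(0.0752⁴ − 0.0477⁴)/32 = 2.631×10^-6 m⁴.
T_max = τ_allow·J/r = 3.60×10^7 × 2.631×10^-6 / 0.0376 = 2519 N·m.
ω = 2060 rad/s, so P_max = T_max·ω = 5.190×10^6 W.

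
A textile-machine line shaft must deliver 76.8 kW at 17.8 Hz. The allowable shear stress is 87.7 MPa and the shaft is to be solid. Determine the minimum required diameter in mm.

34.2 mm

ω = 2π·17.8 = 111.8 rad/s, so T = P/ω = 76.8×10³ / 111.8 = 686.7 N·m.
For a solid shaft τ_max = 16T/(πd³), so d = (16T/(π τ_allow))^(1/3) = (16·686.7/(π·8.77×10^7))^(1/3) = 0.03416 m.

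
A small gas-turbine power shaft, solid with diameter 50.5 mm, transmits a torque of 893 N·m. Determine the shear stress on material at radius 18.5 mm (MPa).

25.9 MPa

J = πd⁴/32 = π(0.0505)⁴/32 = 6.385×10^-7 m⁴.
Shear stress varies linearly with radius: τ = T·r/J = 893.0 × 0.0185 / 6.385×10^-7 = 2.587×10^7 Pa.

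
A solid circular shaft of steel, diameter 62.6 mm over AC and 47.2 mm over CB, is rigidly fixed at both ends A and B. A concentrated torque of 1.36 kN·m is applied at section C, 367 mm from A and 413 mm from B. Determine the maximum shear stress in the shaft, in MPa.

Compatibility: T_A·a/J_AC = T_B·b/J_CB with T_A + T_B = T₀.
J_AC = 1.51×10^-6 m⁴, J_CB = 4.87×10^-7 m⁴, so T_A = T₀·(J_AC/a)/((J_AC/a)+(J_CB/b)) = 1057 N·m, T_B = 303.4 N·m.
τ in each portion: τ_AC = 2.19×10^7 Pa, τ_CB = 1.47×10^7 Pa; maximum is in AC.
τ_max = T_AC·r/J = 1057·0.0313/1.51×10^-6 = 2.194×10^7 Pa.

21.9 MPa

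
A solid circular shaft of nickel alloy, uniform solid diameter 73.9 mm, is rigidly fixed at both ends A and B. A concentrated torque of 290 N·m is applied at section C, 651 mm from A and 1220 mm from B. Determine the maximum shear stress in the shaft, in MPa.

With uniform GJ and both ends fixed, compatibility θ_AC = θ_CB gives T_A·a = T_B·b, together with T_A + T_B = T₀.
T_A = T₀·b/(a+b) = 290.0·1220/1871 = 189.1 N·m; T_B = 100.9 N·m.
τ in each portion: τ_AC = 2.39×10^6 Pa, τ_CB = 1.27×10^6 Pa; maximum is in AC.
τ_max = T_AC·r/J = 189.1·0.0370/2.93×10^-6 = 2.386×10^6 Pa.

2.39 MPa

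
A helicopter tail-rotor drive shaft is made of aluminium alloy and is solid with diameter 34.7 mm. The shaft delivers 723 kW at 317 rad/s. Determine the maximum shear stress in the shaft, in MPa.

ω = 317 rad/s, so T = P/ω = 723×10³ / 317.0 = 2281 N·m.
J = πd⁴/32 = π(0.0347)⁴/32 = 1.423×10^-7 m⁴.
τ_max = T·r/J = 2281 × 0.0174 / 1.423×10^-7 = 2.780×10^8 Pa.

278 MPa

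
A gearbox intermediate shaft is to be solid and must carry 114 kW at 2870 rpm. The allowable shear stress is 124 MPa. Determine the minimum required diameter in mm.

25.0 mm

ω = 2π·2870/60 = 300.5 rad/s, so T = P/ω = 114×10³ / 300.5 = 379.3 N·m.
For a solid shaft τ_max = 16T/(πd³), so d = (16T/(π τ_allow))^(1/3) = (16·379.3/(π·1.24×10^8))^(1/3) = 0.02498 m.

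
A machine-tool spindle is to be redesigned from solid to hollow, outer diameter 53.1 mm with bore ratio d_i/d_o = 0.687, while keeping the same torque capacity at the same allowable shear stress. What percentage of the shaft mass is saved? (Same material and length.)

37.5 %

Equal τ_max and T ⇒ the solid shaft needs d_s³ = d_o³(1−k⁴), so d_s = 53.1·(1−0.687⁴)^(1/3) = 48.82 mm.
Area ratio A_h/A_s = d_o²(1−k²)/d_s² = (1−k²)/(1−k⁴)^(2/3) = 0.6246.
Mass saving = 1 − 0.6246 = 37.5 %.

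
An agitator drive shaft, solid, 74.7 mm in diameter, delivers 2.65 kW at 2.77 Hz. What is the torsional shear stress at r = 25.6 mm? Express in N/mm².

ω = 2π·2.77 = 17.40 rad/s, so T = P/ω = 2.65×10³ / 17.40 = 152.3 N·m.
J = πd⁴/32 = π(0.0747)⁴/32 = 3.057×10^-6 m⁴.
Shear stress varies linearly with radius: τ = T·r/J = 152.3 × 0.0256 / 3.057×10^-6 = 1.275×10^6 Pa.

1.28 N/mm²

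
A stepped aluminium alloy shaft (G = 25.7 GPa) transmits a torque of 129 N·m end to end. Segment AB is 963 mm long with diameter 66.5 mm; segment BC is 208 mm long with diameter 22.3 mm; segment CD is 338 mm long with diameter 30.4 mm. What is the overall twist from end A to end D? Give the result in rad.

0.0658 rad

J_AB = π(0.0665)⁴/32 = 1.92×10^-6 m⁴; J_BC = π(0.0223)⁴/32 = 2.43×10^-8 m⁴; J_CD = π(0.0304)⁴/32 = 8.38×10^-8 m⁴.
θ = (T/G)·Σ L_i/J_i = (129.0/25.7×10⁹)·(0.963/1.92×10^-6 + 0.208/2.43×10^-8 + 0.338/8.38×10^-8) = 0.06575 rad.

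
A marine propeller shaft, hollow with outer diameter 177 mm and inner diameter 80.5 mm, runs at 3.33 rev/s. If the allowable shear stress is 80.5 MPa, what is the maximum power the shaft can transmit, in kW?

J = π(d_o⁴ − d_i⁴)/32 = π(0.177⁴ − 0.0805⁴)/32 = 9.224×10^-5 m⁴.
T_max = τ_allow·J/r = 8.05×10^7 × 9.224×10^-5 / 0.0885 = 83900 N·m.
ω = 2π·3.33 = 20.92 rad/s, so P_max = T_max·ω = 1.755×10^6 W.

1760 kW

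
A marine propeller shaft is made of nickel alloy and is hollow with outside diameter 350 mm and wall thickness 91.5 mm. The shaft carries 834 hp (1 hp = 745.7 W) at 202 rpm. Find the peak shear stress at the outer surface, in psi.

ω = 2π·202/60 = 21.15 rad/s, so T = P/ω = 834×745.7 / 21.15 = 29400 N·m.
J = π(d_o⁴ − d_i⁴)/32 = π(0.350⁴ − 0.167⁴)/32 = 1.397×10^-3 m⁴.
τ_max = T·r/J = 29400 × 0.175 / 1.397×10^-3 = 3.683×10^6 Pa.

534 psi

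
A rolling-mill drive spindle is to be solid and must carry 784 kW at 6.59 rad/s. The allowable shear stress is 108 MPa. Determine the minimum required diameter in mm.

ω = 6.59 rad/s, so T = P/ω = 784×10³ / 6.590 = 119000 N·m.
For a solid shaft τ_max = 16T/(πd³), so d = (16T/(π τ_allow))^(1/3) = (16·119000/(π·1.08×10^8))^(1/3) = 0.1777 m.

178 mm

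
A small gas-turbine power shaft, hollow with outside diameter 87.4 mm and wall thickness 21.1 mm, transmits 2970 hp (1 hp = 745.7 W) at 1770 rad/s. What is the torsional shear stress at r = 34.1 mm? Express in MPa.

8.02 MPa

ω = 1770 rad/s, so T = P/ω = 2970×745.7 / 1770 = 1251 N·m.
J = π(d_o⁴ − d_i⁴)/32 = π(0.0874⁴ − 0.0452⁴)/32 = 5.319×10^-6 m⁴.
Shear stress varies linearly with radius: τ = T·r/J = 1251 × 0.0341 / 5.319×10^-6 = 8.022×10^6 Pa.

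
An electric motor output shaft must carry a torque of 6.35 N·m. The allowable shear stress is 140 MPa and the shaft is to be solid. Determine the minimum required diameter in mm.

6.14 mm

For a solid shaft τ_max = 16T/(πd³), so d = (16T/(π τ_allow))^(1/3) = (16·6.350/(π·1.40×10^8))^(1/3) = 0.006136 m.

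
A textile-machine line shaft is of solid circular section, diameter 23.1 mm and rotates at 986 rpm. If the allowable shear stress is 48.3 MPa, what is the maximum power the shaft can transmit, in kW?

12.1 kW

J = πd⁴/32 = π(0.0231)⁴/32 = 2.795×10^-8 m⁴.
T_max = τ_allow·J/r = 4.83×10^7 × 2.795×10^-8 / 0.0116 = 116.9 N·m.
ω = 2π·986/60 = 103.3 rad/s, so P_max = T_max·ω = 1.207×10^4 W.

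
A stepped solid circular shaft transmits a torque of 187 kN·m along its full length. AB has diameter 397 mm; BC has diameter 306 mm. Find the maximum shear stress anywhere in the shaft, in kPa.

Under the same torque, τ_max = 16T/(πd³) is largest where d is smallest — segment BC (d = 306 mm).
τ_max = 16·187000/(π·(0.306)³) = 3.324×10^7 Pa.

33200 kPa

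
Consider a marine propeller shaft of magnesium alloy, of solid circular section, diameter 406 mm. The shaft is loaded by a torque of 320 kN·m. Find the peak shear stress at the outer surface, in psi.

3530 psi

J = πd⁴/32 = π(0.406)⁴/32 = 2.667×10^-3 m⁴.
τ_max = T·r/J = 320000 × 0.203 / 2.667×10^-3 = 2.435×10^7 Pa.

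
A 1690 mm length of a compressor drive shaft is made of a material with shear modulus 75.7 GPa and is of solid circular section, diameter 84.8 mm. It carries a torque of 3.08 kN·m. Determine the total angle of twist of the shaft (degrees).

0.776°

J = πd⁴/32 = π(0.0848)⁴/32 = 5.077×10^-6 m⁴.
θ = T·L/(G·J) = 3080 × 1.69 / (75.7×10⁹ × 5.077×10^-6) = 0.01354 rad.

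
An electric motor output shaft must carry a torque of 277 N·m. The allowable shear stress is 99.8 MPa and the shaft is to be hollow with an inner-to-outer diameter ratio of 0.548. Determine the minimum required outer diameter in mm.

For a hollow shaft with d_i/d_o = 0.548: τ_max = 16T/(π d_o³ (1−k⁴)), so d_o = [16T/(π τ_allow (1−k⁴))]^(1/3) = [16·277.0/(π·9.98×10^7·0.9098)]^(1/3) = 0.02495 m.

25.0 mm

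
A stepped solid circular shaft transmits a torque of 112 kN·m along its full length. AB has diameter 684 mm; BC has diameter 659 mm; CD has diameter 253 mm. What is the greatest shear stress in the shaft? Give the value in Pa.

Under the same torque, τ_max = 16T/(πd³) is largest where d is smallest — segment CD (d = 253 mm).
τ_max = 16·112000/(π·(0.253)³) = 3.522×10^7 Pa.

3.52e7 Pa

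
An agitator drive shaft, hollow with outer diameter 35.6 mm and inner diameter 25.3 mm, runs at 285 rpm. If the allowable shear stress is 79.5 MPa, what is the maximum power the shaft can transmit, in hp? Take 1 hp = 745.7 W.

J = π(d_o⁴ − d_i⁴)/32 = π(0.0356⁴ − 0.0253⁴)/32 = 1.175×10^-7 m⁴.
T_max = τ_allow·J/r = 7.95×10^7 × 1.175×10^-7 / 0.0178 = 524.6 N·m.
ω = 2π·285/60 = 29.85 rad/s, so P_max = T_max·ω = 1.566×10^4 W.

21.0 hp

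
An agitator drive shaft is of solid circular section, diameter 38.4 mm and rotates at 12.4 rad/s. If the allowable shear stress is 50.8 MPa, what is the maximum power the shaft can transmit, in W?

7000 W

J = πd⁴/32 = π(0.0384)⁴/32 = 2.135×10^-7 m⁴.
T_max = τ_allow·J/r = 5.08×10^7 × 2.135×10^-7 / 0.0192 = 564.8 N·m.
ω = 12.4 rad/s, so P_max = T_max·ω = 7003 W.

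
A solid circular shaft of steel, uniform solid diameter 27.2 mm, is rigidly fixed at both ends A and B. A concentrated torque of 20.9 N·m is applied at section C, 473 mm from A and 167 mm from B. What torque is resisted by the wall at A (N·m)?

With uniform GJ and both ends fixed, compatibility θ_AC = θ_CB gives T_A·a = T_B·b, together with T_A + T_B = T₀.
T_A = T₀·b/(a+b) = 20.90·167/640.0 = 5.454 N·m; T_B = 15.45 N·m.

5.45 N·m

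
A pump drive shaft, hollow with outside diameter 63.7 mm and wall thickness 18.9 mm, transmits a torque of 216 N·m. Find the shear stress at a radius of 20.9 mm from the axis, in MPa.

J = π(d_o⁴ − d_i⁴)/32 = π(0.0637⁴ − 0.0259⁴)/32 = 1.572×10^-6 m⁴.
Shear stress varies linearly with radius: τ = T·r/J = 216.0 × 0.0209 / 1.572×10^-6 = 2.871×10^6 Pa.

2.87 MPa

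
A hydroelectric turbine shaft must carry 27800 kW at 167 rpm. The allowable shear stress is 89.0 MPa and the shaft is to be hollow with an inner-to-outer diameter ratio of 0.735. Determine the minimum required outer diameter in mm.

ω = 2π·167/60 = 17.49 rad/s, so T = P/ω = 27800×10³ / 17.49 = 1.590e6 N·m.
For a hollow shaft with d_i/d_o = 0.735: τ_max = 16T/(π d_o³ (1−k⁴)), so d_o = [16T/(π τ_allow (1−k⁴))]^(1/3) = [16·1.590e6/(π·8.90×10^7·0.7082)]^(1/3) = 0.5046 m.

505 mm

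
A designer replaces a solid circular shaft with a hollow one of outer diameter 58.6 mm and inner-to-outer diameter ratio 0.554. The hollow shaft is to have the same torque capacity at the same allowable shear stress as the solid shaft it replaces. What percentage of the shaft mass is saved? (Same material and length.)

Equal τ_max and T ⇒ the solid shaft needs d_s³ = d_o³(1−k⁴), so d_s = 58.6·(1−0.554⁴)^(1/3) = 56.70 mm.
Area ratio A_h/A_s = d_o²(1−k²)/d_s² = (1−k²)/(1−k⁴)^(2/3) = 0.7403.
Mass saving = 1 − 0.7403 = 26.0 %.

26.0 %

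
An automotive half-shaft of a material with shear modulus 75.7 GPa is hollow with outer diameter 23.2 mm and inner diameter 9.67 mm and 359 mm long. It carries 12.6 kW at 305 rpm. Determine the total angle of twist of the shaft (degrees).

3.89°

ω = 2π·305/60 = 31.94 rad/s, so T = P/ω = 12.6×10³ / 31.94 = 394.5 N·m.
J = π(d_o⁴ − d_i⁴)/32 = π(0.0232⁴ − 0.00967⁴)/32 = 2.758×10^-8 m⁴.
θ = T·L/(G·J) = 394.5 × 0.359 / (75.7×10⁹ × 2.758×10^-8) = 0.06783 rad.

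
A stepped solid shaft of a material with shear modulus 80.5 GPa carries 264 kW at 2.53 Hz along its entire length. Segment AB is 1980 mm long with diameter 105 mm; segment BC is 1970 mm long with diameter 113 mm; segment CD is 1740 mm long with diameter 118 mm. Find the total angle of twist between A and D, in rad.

ω = 2π·2.53 = 15.90 rad/s, so T = P/ω = 264×10³ / 15.90 = 16610 N·m.
J_AB = π(0.105)⁴/32 = 1.19×10^-5 m⁴; J_BC = π(0.113)⁴/32 = 1.60×10^-5 m⁴; J_CD = π(0.118)⁴/32 = 1.90×10^-5 m⁴.
θ = (T/G)·Σ L_i/J_i = (16610/80.5×10⁹)·(1.98/1.19×10^-5 + 1.97/1.60×10^-5 + 1.74/1.90×10^-5) = 0.07848 rad.

0.0785 rad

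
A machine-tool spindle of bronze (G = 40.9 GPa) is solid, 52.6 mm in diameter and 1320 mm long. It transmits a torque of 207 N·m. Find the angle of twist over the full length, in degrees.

0.509°

J = πd⁴/32 = π(0.0526)⁴/32 = 7.515×10^-7 m⁴.
θ = T·L/(G·J) = 207.0 × 1.32 / (40.9×10⁹ × 7.515×10^-7) = 8.890×10^-3 rad.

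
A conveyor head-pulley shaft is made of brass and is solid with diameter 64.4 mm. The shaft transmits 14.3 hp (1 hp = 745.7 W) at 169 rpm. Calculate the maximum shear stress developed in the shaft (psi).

1670 psi

ω = 2π·169/60 = 17.70 rad/s, so T = P/ω = 14.3×745.7 / 17.70 = 602.5 N·m.
J = πd⁴/32 = π(0.0644)⁴/32 = 1.689×10^-6 m⁴.
τ_max = T·r/J = 602.5 × 0.0322 / 1.689×10^-6 = 1.149×10^7 Pa.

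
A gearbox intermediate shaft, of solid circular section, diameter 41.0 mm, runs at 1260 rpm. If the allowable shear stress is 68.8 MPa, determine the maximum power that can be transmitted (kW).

J = πd⁴/32 = π(0.0410)⁴/32 = 2.774×10^-7 m⁴.
T_max = τ_allow·J/r = 6.88×10^7 × 2.774×10^-7 / 0.0205 = 931.0 N·m.
ω = 2π·1260/60 = 131.9 rad/s, so P_max = T_max·ω = 1.228×10^5 W.

123 kW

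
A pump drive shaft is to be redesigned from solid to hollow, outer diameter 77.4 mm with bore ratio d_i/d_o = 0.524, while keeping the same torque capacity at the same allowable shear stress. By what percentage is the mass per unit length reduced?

Equal τ_max and T ⇒ the solid shaft needs d_s³ = d_o³(1−k⁴), so d_s = 77.4·(1−0.524⁴)^(1/3) = 75.40 mm.
Area ratio A_h/A_s = d_o²(1−k²)/d_s² = (1−k²)/(1−k⁴)^(2/3) = 0.7643.
Mass saving = 1 − 0.7643 = 23.6 %.

23.6 %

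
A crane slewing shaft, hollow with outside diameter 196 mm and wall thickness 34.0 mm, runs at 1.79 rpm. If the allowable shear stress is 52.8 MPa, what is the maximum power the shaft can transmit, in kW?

J = π(d_o⁴ − d_i⁴)/32 = π(0.196⁴ − 0.128⁴)/32 = 1.185×10^-4 m⁴.
T_max = τ_allow·J/r = 5.28×10^7 × 1.185×10^-4 / 0.0980 = 63860 N·m.
ω = 2π·1.79/60 = 0.1874 rad/s, so P_max = T_max·ω = 1.197×10^4 W.

12.0 kW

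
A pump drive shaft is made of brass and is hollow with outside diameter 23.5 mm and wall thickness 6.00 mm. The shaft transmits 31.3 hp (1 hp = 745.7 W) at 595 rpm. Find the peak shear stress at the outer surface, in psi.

22600 psi

ω = 2π·595/60 = 62.31 rad/s, so T = P/ω = 31.3×745.7 / 62.31 = 374.6 N·m.
J = π(d_o⁴ − d_i⁴)/32 = π(0.0235⁴ − 0.0115⁴)/32 = 2.822×10^-8 m⁴.
τ_max = T·r/J = 374.6 × 0.0118 / 2.822×10^-8 = 1.559×10^8 Pa.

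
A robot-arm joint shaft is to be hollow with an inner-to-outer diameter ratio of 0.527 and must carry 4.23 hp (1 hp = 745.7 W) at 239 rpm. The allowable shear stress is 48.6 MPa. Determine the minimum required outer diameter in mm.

ω = 2π·239/60 = 25.03 rad/s, so T = P/ω = 4.23×745.7 / 25.03 = 126.0 N·m.
For a hollow shaft with d_i/d_o = 0.527: τ_max = 16T/(π d_o³ (1−k⁴)), so d_o = [16T/(π τ_allow (1−k⁴))]^(1/3) = [16·126.0/(π·4.86×10^7·0.9229)]^(1/3) = 0.02428 m.

24.3 mm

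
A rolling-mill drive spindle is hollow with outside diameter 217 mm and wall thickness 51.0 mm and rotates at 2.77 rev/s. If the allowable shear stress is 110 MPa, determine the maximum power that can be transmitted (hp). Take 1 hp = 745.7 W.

4740 hp

J = π(d_o⁴ − d_i⁴)/32 = π(0.217⁴ − 0.115⁴)/32 = 2.005×10^-4 m⁴.
T_max = τ_allow·J/r = 1.10×10^8 × 2.005×10^-4 / 0.108 = 203300 N·m.
ω = 2π·2.77 = 17.40 rad/s, so P_max = T_max·ω = 3.538×10^6 W.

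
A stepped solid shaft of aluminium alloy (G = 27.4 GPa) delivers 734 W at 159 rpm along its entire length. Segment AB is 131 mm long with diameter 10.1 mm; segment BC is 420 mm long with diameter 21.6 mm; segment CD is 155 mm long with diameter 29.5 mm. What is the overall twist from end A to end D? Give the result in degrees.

ω = 2π·159/60 = 16.65 rad/s, so T = P/ω = 734 / 16.65 = 44.08 N·m.
J_AB = π(0.0101)⁴/32 = 1.02×10^-9 m⁴; J_BC = π(0.0216)⁴/32 = 2.14×10^-8 m⁴; J_CD = π(0.0295)⁴/32 = 7.44×10^-8 m⁴.
θ = (T/G)·Σ L_i/J_i = (44.08/27.4×10⁹)·(0.131/1.02×10^-9 + 0.420/2.14×10^-8 + 0.155/7.44×10^-8) = 0.2413 rad.

13.8°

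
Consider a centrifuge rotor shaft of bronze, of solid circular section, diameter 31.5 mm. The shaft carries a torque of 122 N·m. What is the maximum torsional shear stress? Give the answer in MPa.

J = πd⁴/32 = π(0.0315)⁴/32 = 9.666×10^-8 m⁴.
τ_max = T·r/J = 122.0 × 0.0158 / 9.666×10^-8 = 1.988×10^7 Pa.

19.9 MPa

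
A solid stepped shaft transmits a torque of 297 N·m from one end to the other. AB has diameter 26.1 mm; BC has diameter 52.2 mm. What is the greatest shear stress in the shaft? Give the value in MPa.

85.1 MPa

Under the same torque, τ_max = 16T/(πd³) is largest where d is smallest — segment AB (d = 26.1 mm).
τ_max = 16·297.0/(π·(0.0261)³) = 8.508×10^7 Pa.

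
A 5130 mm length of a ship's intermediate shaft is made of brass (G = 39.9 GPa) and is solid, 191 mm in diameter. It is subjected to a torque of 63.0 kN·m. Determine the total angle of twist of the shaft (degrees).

J = πd⁴/32 = π(0.191)⁴/32 = 1.307×10^-4 m⁴.
θ = T·L/(G·J) = 63000 × 5.13 / (39.9×10⁹ × 1.307×10^-4) = 0.06199 rad.

3.55°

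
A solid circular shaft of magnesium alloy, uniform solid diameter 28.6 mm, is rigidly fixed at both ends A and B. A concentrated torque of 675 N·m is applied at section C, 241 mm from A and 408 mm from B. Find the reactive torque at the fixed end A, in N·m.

424 N·m

With uniform GJ and both ends fixed, compatibility θ_AC = θ_CB gives T_A·a = T_B·b, together with T_A + T_B = T₀.
T_A = T₀·b/(a+b) = 675.0·408/649.0 = 424.3 N·m; T_B = 250.7 N·m.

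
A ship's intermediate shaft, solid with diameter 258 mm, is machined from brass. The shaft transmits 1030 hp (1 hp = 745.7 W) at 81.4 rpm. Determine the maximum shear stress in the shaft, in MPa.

26.7 MPa

ω = 2π·81.4/60 = 8.524 rad/s, so T = P/ω = 1030×745.7 / 8.524 = 90100 N·m.
J = πd⁴/32 = π(0.258)⁴/32 = 4.350×10^-4 m⁴.
τ_max = T·r/J = 90100 × 0.129 / 4.350×10^-4 = 2.672×10^7 Pa.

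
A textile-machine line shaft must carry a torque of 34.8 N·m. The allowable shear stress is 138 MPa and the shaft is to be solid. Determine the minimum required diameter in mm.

10.9 mm

For a solid shaft τ_max = 16T/(πd³), so d = (16T/(π τ_allow))^(1/3) = (16·34.80/(π·1.38×10^8))^(1/3) = 0.01087 m.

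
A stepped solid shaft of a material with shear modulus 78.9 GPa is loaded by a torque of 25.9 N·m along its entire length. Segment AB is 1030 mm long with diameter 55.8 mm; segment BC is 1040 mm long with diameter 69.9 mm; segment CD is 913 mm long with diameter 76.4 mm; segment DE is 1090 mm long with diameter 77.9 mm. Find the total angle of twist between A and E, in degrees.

J_AB = π(0.0558)⁴/32 = 9.52×10^-7 m⁴; J_BC = π(0.0699)⁴/32 = 2.34×10^-6 m⁴; J_CD = π(0.0764)⁴/32 = 3.34×10^-6 m⁴; J_DE = π(0.0779)⁴/32 = 3.62×10^-6 m⁴.
θ = (T/G)·Σ L_i/J_i = (25.90/78.9×10⁹)·(1.03/9.52×10^-7 + 1.04/2.34×10^-6 + 0.913/3.34×10^-6 + 1.09/3.62×10^-6) = 6.895×10^-4 rad.

0.0395°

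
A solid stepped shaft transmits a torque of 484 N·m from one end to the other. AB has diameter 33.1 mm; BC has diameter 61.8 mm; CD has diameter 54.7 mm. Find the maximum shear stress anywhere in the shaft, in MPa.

Under the same torque, τ_max = 16T/(πd³) is largest where d is smallest — segment AB (d = 33.1 mm).
τ_max = 16·484.0/(π·(0.0331)³) = 6.797×10^7 Pa.

68.0 MPa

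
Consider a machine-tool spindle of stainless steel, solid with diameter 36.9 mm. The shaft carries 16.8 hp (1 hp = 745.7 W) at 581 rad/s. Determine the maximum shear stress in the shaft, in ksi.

0.317 ksi

ω = 581 rad/s, so T = P/ω = 16.8×745.7 / 581.0 = 21.56 N·m.
J = πd⁴/32 = π(0.0369)⁴/32 = 1.820×10^-7 m⁴.
τ_max = T·r/J = 21.56 × 0.0184 / 1.820×10^-7 = 2.186×10^6 Pa.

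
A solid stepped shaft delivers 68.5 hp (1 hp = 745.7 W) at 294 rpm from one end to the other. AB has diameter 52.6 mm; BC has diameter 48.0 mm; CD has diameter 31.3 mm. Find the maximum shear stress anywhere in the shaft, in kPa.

276000 kPa

ω = 2π·294/60 = 30.79 rad/s, so T = P/ω = 68.5×745.7 / 30.79 = 1659 N·m.
Under the same torque, τ_max = 16T/(πd³) is largest where d is smallest — segment CD (d = 31.3 mm).
τ_max = 16·1659/(π·(0.0313)³) = 2.756×10^8 Pa.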